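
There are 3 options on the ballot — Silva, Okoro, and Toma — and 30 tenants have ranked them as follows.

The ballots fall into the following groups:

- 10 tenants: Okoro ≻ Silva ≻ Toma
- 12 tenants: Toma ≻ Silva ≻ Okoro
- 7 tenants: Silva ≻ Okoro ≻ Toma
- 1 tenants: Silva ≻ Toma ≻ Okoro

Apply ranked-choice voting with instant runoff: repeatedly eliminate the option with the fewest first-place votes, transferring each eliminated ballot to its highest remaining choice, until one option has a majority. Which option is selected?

Okoro

Round 1: Toma 12, Okoro 10, Silva 8. Silva has the fewest and is eliminated.
Round 2: Okoro 17, Toma 13. Okoro has a majority.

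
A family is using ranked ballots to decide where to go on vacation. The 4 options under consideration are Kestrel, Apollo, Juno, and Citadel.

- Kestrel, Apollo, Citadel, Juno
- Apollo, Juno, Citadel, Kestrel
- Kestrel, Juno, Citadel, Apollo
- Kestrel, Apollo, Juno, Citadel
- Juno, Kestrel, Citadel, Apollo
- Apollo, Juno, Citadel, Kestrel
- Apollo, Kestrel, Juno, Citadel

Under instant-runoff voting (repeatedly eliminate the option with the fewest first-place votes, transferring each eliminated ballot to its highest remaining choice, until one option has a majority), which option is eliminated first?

Citadel

Round 1: Kestrel 3, Apollo 3, Juno 1, Citadel 0. Citadel has the fewest and is eliminated.
Round 2: Kestrel 3, Apollo 3, Juno 1. Juno has the fewest and is eliminated.
Round 3: Kestrel 4, Apollo 3. Kestrel has a majority.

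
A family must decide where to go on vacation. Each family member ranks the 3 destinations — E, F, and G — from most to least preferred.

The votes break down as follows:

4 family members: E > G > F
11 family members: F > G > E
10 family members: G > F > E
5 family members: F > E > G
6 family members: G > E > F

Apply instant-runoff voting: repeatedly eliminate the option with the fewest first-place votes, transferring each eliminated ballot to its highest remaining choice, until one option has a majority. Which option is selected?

Round 1: F 16, G 16, E 4. E has the fewest and is eliminated.
Round 2: G 20, F 16. G has a majority.

G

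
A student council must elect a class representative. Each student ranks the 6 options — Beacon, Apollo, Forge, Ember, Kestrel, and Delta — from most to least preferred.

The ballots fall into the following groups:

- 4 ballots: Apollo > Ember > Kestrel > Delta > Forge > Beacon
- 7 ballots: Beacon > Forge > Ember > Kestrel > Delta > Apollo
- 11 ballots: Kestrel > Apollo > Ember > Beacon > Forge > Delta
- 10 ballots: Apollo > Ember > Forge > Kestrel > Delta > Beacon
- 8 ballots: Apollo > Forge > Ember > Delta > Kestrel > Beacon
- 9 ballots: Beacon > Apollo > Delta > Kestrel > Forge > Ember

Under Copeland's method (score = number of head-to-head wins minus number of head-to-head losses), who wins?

Apollo

Pairwise results:
  Beacon vs Apollo: Apollo wins 33–16.
  Beacon vs Forge: Beacon wins 27–22.
  Beacon vs Ember: Ember wins 33–16.
  Beacon vs Kestrel: Kestrel wins 33–16.
  Beacon vs Delta: Beacon wins 27–22.
  Apollo vs Forge: Apollo wins 42–7.
  Apollo vs Ember: Apollo wins 42–7.
  Apollo vs Kestrel: Apollo wins 31–18.
  Apollo vs Delta: Apollo wins 42–7.
  Forge vs Ember: Ember wins 25–24.
  Forge vs Kestrel: Forge wins 25–24.
  Forge vs Delta: Forge wins 36–13.
  Ember vs Kestrel: Ember wins 29–20.
  Ember vs Delta: Ember wins 40–9.
  Kestrel vs Delta: Kestrel wins 32–17.
Copeland scores (wins − losses):
  Beacon: 2 − 3 = -1
  Apollo: 5 − 0 = 5
  Forge: 2 − 3 = -1
  Ember: 4 − 1 = 3
  Kestrel: 2 − 3 = -1
  Delta: 0 − 5 = -5
Apollo has the best Copeland score.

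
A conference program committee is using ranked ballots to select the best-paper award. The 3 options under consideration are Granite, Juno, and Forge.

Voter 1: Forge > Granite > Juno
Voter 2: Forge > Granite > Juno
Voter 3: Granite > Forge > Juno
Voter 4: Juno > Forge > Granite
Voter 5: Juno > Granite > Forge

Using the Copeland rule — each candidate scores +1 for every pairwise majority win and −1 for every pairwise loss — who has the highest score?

Pairwise results:
  Granite vs Juno: Granite wins 3–2.
  Granite vs Forge: Forge wins 3–2.
  Juno vs Forge: Forge wins 3–2.
Copeland scores (wins − losses):
  Granite: 1 − 1 = 0
  Juno: 0 − 2 = -2
  Forge: 2 − 0 = 2
Forge has the best Copeland score.

Forge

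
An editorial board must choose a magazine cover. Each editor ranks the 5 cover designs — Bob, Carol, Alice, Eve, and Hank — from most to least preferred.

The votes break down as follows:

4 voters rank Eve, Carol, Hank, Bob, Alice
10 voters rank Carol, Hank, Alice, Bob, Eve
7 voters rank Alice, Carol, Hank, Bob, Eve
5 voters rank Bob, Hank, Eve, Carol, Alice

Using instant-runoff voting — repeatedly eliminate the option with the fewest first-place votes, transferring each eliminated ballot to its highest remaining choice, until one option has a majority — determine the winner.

Round 1: Carol 10, Alice 7, Bob 5, Eve 4, Hank 0. Hank has the fewest and is eliminated.
Round 2: Carol 10, Alice 7, Bob 5, Eve 4. Eve has the fewest and is eliminated.
Round 3: Carol 14, Alice 7, Bob 5. Carol has a majority.

Carol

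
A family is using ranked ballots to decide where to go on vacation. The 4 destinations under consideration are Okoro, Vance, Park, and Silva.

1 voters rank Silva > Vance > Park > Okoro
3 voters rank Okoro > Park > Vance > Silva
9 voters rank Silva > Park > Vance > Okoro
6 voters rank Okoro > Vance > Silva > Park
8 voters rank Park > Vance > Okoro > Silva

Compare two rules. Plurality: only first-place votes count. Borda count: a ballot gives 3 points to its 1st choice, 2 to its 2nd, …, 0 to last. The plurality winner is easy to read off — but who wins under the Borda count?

Park

Plurality first-place counts: Okoro 9, Vance 0, Park 8, Silva 10 → Silva.
Borda totals: Okoro 35, Vance 42, Park 49, Silva 36 → Park.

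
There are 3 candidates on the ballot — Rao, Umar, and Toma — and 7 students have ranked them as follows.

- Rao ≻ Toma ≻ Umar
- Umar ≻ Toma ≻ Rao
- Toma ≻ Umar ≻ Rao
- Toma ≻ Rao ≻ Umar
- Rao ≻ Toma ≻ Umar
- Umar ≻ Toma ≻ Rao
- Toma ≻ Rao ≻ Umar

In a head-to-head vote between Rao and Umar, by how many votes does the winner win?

1

Ballots ranking Rao above Umar: 4.
Ballots ranking Umar above Rao: 3.
Rao wins 4–3, a margin of 1.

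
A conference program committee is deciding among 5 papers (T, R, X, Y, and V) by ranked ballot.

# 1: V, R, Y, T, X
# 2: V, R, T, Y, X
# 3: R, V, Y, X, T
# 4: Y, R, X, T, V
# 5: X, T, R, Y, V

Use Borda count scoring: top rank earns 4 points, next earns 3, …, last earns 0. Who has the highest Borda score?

R

Borda scores:
  T: 1 + 2 + 0 + 1 + 3 = 7
  R: 3 + 3 + 4 + 3 + 2 = 15
  X: 0 + 0 + 1 + 2 + 4 = 7
  Y: 2 + 1 + 2 + 4 + 1 = 10
  V: 4 + 4 + 3 + 0 + 0 = 11
R has the highest total.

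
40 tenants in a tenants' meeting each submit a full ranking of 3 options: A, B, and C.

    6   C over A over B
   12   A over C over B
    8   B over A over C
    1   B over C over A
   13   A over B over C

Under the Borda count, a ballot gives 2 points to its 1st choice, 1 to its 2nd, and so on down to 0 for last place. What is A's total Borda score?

64

Borda scores:
  A: 6·1 + 12·2 + 8·1 + 0 + 13·2 = 64
  B: 6·0 + 12·0 + 8·2 + 2 + 13·1 = 31
  C: 6·2 + 12·1 + 8·0 + 1 + 13·0 = 25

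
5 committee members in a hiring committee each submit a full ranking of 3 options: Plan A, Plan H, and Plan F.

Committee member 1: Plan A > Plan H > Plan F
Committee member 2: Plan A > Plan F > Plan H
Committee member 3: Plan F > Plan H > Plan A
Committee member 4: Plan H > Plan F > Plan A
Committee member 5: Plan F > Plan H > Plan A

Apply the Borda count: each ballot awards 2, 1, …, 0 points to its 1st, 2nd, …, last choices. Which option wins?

Plan F

Borda scores:
  Plan A: 2 + 2 + 0 + 0 + 0 = 4
  Plan H: 1 + 0 + 1 + 2 + 1 = 5
  Plan F: 0 + 1 + 2 + 1 + 2 = 6
Plan F has the highest total.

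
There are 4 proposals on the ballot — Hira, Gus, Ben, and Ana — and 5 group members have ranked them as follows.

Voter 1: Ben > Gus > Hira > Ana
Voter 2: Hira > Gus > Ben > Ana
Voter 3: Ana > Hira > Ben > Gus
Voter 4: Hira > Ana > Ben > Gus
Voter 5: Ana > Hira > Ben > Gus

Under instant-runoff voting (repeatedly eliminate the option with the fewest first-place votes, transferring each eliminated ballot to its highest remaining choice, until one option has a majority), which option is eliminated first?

Gus

Round 1: Hira 2, Ana 2, Ben 1, Gus 0. Gus has the fewest and is eliminated.
Round 2: Hira 2, Ana 2, Ben 1. Ben has the fewest and is eliminated.
Round 3: Hira 3, Ana 2. Hira has a majority.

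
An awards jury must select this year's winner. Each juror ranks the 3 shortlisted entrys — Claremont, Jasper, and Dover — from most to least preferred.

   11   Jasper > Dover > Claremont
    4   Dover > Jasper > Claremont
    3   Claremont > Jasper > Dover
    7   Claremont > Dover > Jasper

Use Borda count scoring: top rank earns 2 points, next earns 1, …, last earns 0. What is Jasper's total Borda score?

Borda scores:
  Claremont: 11·0 + 4·0 + 3·2 + 7·2 = 20
  Jasper: 11·2 + 4·1 + 3·1 + 7·0 = 29
  Dover: 11·1 + 4·2 + 3·0 + 7·1 = 26

29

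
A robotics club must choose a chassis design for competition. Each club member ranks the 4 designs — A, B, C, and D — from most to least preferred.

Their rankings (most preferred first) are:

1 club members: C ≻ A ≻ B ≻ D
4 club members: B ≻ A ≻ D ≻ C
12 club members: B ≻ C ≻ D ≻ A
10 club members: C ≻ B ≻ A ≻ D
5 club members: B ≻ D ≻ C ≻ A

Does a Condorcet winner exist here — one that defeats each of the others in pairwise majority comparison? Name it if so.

B

Head-to-head results (32 voters total):
A vs B: B wins 31–1.
A vs C: C wins 28–4.
A vs D: D wins 17–15.
B vs C: B wins 21–11.
B vs D: B wins 32–0.
C vs D: C wins 23–9.
B beats each rival — A (31–1), C (21–11), D (32–0) — so B is the Condorcet winner.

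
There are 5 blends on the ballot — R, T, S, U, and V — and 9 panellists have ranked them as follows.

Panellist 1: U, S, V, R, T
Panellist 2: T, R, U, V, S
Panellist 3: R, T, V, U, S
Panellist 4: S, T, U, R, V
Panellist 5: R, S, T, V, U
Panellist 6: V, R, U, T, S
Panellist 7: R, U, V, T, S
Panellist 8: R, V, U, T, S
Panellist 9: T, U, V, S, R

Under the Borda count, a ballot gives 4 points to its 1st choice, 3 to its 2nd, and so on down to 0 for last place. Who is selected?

R

Borda scores:
  R: 1 + 3 + 4 + 1 + 4 + 3 + 4 + 4 + 0 = 24
  T: 0 + 4 + 3 + 3 + 2 + 1 + 1 + 1 + 4 = 19
  S: 3 + 0 + 0 + 4 + 3 + 0 + 0 + 0 + 1 = 11
  U: 4 + 2 + 1 + 2 + 0 + 2 + 3 + 2 + 3 = 19
  V: 2 + 1 + 2 + 0 + 1 + 4 + 2 + 3 + 2 = 17
R has the highest total.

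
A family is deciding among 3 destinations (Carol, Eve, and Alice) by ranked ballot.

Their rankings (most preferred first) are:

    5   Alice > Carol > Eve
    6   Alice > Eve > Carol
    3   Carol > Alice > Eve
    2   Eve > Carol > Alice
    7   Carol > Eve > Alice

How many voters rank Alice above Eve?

Ballots ranking Alice above Eve: 5+6+3 = 14.
Ballots ranking Eve above Alice: 2+7 = 9.
So 14 of 23 voters prefer Alice to Eve.

14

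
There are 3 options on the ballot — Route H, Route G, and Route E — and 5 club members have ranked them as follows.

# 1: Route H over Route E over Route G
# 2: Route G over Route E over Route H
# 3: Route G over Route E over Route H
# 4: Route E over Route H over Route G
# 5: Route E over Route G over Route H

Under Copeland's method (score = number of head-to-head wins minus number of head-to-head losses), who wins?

Pairwise results:
  Route H vs Route G: Route G wins 3–2.
  Route H vs Route E: Route E wins 4–1.
  Route G vs Route E: Route E wins 3–2.
Copeland scores (wins − losses):
  Route H: 0 − 2 = -2
  Route G: 1 − 1 = 0
  Route E: 2 − 0 = 2
Route E has the best Copeland score.

Route E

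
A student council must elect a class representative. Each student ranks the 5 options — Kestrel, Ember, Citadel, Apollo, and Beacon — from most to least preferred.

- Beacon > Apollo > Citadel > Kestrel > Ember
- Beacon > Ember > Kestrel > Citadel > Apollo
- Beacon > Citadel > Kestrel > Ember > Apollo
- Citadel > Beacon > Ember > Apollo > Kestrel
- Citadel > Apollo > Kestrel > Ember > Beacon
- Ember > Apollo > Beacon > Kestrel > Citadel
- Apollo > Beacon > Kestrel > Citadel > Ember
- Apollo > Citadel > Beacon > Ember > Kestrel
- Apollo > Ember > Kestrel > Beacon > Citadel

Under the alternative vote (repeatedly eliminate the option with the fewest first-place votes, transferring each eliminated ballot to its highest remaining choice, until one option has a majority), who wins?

Apollo

Round 1: Apollo 3, Beacon 3, Citadel 2, Ember 1, Kestrel 0. Kestrel has the fewest and is eliminated.
Round 2: Apollo 3, Beacon 3, Citadel 2, Ember 1. Ember has the fewest and is eliminated.
Round 3: Apollo 4, Beacon 3, Citadel 2. Citadel has the fewest and is eliminated.
Round 4: Apollo 5, Beacon 4. Apollo has a majority.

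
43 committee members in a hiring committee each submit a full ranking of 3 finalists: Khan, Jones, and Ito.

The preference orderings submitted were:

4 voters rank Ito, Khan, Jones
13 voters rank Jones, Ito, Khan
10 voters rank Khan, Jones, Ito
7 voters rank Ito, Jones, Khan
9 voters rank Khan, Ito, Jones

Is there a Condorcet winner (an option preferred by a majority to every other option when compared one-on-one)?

Head-to-head results (43 voters total):
Khan vs Jones: Khan wins 23–20.
Khan vs Ito: Ito wins 24–19.
Jones vs Ito: Jones wins 23–20.
No candidate beats all others: Khan beats Jones beats Ito beats Khan, a majority cycle.

No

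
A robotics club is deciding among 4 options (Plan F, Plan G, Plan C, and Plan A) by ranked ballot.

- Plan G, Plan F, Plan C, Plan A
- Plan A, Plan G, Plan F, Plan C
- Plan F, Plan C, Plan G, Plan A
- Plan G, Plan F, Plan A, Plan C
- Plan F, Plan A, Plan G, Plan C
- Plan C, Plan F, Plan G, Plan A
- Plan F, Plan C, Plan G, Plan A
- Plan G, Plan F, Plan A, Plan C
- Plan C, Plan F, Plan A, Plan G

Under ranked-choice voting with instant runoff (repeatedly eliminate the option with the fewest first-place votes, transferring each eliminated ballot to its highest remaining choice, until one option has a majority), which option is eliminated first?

Round 1: Plan F 3, Plan G 3, Plan C 2, Plan A 1. Plan A has the fewest and is eliminated.
Round 2: Plan G 4, Plan F 3, Plan C 2. Plan C has the fewest and is eliminated.
Round 3: Plan F 5, Plan G 4. Plan F has a majority.

Plan A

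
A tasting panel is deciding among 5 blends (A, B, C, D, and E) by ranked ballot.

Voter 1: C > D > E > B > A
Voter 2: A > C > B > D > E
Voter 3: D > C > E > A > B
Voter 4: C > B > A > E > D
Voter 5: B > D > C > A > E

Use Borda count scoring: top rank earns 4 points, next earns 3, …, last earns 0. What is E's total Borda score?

5

Borda scores:
  A: 0 + 4 + 1 + 2 + 1 = 8
  B: 1 + 2 + 0 + 3 + 4 = 10
  C: 4 + 3 + 3 + 4 + 2 = 16
  D: 3 + 1 + 4 + 0 + 3 = 11
  E: 2 + 0 + 2 + 1 + 0 = 5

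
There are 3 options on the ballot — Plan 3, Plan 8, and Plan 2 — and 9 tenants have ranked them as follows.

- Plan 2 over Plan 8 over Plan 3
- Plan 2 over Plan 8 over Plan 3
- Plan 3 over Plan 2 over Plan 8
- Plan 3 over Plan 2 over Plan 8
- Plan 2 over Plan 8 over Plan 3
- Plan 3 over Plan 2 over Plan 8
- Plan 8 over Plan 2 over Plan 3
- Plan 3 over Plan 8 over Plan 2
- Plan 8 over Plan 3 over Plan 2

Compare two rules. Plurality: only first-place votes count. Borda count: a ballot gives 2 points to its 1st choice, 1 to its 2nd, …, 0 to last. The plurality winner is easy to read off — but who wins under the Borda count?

Plan 2

Plurality first-place counts: Plan 3 4, Plan 8 2, Plan 2 3 → Plan 3.
Borda totals: Plan 3 9, Plan 8 8, Plan 2 10 → Plan 2.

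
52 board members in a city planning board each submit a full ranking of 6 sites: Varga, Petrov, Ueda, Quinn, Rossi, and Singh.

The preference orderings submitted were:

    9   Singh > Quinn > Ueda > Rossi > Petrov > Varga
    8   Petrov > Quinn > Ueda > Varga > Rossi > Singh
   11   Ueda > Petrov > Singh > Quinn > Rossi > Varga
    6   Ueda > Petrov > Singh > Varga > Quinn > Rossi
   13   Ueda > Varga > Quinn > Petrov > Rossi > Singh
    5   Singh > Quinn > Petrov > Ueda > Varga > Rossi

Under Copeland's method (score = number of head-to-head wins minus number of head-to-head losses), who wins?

Ueda

Pairwise results:
  Varga vs Petrov: Petrov wins 39–13.
  Varga vs Ueda: Ueda wins 52–0.
  Varga vs Quinn: Quinn wins 33–19.
  Varga vs Rossi: Varga wins 32–20.
  Varga vs Singh: Singh wins 31–21.
  Petrov vs Ueda: Ueda wins 39–13.
  Petrov vs Quinn: Quinn wins 27–25.
  Petrov vs Rossi: Petrov wins 43–9.
  Petrov vs Singh: Petrov wins 38–14.
  Ueda vs Quinn: Ueda wins 30–22.
  Ueda vs Rossi: Ueda wins 52–0.
  Ueda vs Singh: Ueda wins 38–14.
  Quinn vs Rossi: Quinn wins 52–0.
  Quinn vs Singh: Singh wins 31–21.
  Rossi vs Singh: Singh wins 31–21.
Copeland scores (wins − losses):
  Varga: 1 − 4 = -3
  Petrov: 3 − 2 = 1
  Ueda: 5 − 0 = 5
  Quinn: 3 − 2 = 1
  Rossi: 0 − 5 = -5
  Singh: 3 − 2 = 1
Ueda has the best Copeland score.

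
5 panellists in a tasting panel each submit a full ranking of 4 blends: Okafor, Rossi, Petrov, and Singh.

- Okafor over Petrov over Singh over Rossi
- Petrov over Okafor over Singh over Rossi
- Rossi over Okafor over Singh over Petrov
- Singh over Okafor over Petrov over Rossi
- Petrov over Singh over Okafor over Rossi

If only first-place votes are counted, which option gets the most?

Petrov

First-place vote totals:
  Okafor: 1
  Rossi: 1
  Petrov: 2
  Singh: 1
Petrov has the most first-place votes.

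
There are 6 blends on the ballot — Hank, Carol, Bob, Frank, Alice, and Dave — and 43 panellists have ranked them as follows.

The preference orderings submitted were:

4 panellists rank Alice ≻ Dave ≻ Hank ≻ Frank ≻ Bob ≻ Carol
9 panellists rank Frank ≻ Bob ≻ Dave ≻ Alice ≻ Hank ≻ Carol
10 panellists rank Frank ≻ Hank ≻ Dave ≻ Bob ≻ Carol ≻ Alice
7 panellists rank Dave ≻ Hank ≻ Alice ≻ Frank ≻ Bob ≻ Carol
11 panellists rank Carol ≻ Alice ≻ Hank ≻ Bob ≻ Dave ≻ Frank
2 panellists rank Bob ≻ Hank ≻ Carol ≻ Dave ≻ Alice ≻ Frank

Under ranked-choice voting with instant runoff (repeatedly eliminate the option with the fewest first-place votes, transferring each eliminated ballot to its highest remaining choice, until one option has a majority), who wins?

Frank

Round 1: Frank 19, Carol 11, Dave 7, Alice 4, Bob 2, Hank 0. Hank has the fewest and is eliminated.
Round 2: Frank 19, Carol 11, Dave 7, Alice 4, Bob 2. Bob has the fewest and is eliminated.
Round 3: Frank 19, Carol 13, Dave 7, Alice 4. Alice has the fewest and is eliminated.
Round 4: Frank 19, Carol 13, Dave 11. Dave has the fewest and is eliminated.
Round 5: Frank 30, Carol 13. Frank has a majority.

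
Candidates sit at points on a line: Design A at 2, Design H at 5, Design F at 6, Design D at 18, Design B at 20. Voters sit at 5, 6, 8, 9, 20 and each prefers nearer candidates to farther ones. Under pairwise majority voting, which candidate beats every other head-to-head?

With single-peaked preferences on a line, the Condorcet winner is the candidate closest to the median voter.
The median voter (position 8) is closest to Design F at 6.
Check: Design F vs Design B — voters closer to Design F: 4 of 5.

Design F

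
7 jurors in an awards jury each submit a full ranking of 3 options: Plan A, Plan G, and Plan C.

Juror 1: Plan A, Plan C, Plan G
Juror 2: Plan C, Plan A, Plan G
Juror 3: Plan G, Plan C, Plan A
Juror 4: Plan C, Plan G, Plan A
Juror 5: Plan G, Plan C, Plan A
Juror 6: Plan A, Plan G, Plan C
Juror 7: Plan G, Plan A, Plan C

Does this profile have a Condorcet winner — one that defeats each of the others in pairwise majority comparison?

Head-to-head results (7 voters total):
Plan A vs Plan G: Plan G wins 4–3.
Plan A vs Plan C: Plan C wins 4–3.
Plan G vs Plan C: Plan G wins 4–3.
Plan G beats each rival — Plan A (4–3), Plan C (4–3) — so Plan G is the Condorcet winner.

Yes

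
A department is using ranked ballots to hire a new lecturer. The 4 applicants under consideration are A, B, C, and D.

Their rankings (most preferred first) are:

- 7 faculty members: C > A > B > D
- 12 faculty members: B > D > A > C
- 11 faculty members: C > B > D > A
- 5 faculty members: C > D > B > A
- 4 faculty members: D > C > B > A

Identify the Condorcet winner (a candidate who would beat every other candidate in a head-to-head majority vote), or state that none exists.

C

Head-to-head results (39 voters total):
A vs B: B wins 32–7.
A vs C: C wins 27–12.
A vs D: D wins 32–7.
B vs C: C wins 27–12.
B vs D: B wins 30–9.
C vs D: C wins 23–16.
C beats each rival — A (27–12), B (27–12), D (23–16) — so C is the Condorcet winner.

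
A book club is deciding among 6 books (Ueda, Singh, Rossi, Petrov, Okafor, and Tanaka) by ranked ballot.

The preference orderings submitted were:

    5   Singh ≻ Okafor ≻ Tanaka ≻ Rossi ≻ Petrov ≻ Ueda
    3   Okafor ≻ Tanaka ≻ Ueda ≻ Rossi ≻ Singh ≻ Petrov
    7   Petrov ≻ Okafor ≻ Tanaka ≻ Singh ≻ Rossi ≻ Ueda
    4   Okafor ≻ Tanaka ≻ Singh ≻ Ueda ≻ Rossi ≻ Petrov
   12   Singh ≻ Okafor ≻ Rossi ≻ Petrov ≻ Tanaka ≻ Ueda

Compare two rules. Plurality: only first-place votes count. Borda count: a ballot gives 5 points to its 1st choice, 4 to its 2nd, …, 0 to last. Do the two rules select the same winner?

No

Plurality first-place counts: Ueda 0, Singh 17, Rossi 0, Petrov 7, Okafor 7, Tanaka 0 → Singh.
Borda totals: Ueda 17, Singh 114, Rossi 63, Petrov 64, Okafor 131, Tanaka 76 → Okafor.
The two rules disagree: plurality picks Singh, Borda picks Okafor.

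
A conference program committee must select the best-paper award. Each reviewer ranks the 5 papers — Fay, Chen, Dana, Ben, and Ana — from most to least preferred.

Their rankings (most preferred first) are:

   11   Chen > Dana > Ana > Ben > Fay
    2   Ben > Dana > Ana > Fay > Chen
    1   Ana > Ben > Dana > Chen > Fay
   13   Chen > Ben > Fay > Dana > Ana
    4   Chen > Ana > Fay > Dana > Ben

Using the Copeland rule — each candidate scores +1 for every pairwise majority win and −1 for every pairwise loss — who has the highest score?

Chen

Pairwise results:
  Fay vs Chen: Chen wins 29–2.
  Fay vs Dana: Fay wins 17–14.
  Fay vs Ben: Ben wins 27–4.
  Fay vs Ana: Ana wins 18–13.
  Chen vs Dana: Chen wins 28–3.
  Chen vs Ben: Chen wins 28–3.
  Chen vs Ana: Chen wins 28–3.
  Dana vs Ben: Ben wins 16–15.
  Dana vs Ana: Dana wins 26–5.
  Ben vs Ana: Ana wins 16–15.
Copeland scores (wins − losses):
  Fay: 1 − 3 = -2
  Chen: 4 − 0 = 4
  Dana: 1 − 3 = -2
  Ben: 2 − 2 = 0
  Ana: 2 − 2 = 0
Chen has the best Copeland score.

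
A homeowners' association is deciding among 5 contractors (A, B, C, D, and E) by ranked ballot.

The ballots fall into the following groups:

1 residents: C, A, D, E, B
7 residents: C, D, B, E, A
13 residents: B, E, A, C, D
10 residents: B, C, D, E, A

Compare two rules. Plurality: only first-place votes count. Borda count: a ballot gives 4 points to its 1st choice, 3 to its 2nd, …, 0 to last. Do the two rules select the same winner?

Yes

Plurality first-place counts: A 0, B 23, C 8, D 0, E 0 → B.
Borda totals: A 29, B 106, C 75, D 43, E 57 → B.
The two rules agree on B.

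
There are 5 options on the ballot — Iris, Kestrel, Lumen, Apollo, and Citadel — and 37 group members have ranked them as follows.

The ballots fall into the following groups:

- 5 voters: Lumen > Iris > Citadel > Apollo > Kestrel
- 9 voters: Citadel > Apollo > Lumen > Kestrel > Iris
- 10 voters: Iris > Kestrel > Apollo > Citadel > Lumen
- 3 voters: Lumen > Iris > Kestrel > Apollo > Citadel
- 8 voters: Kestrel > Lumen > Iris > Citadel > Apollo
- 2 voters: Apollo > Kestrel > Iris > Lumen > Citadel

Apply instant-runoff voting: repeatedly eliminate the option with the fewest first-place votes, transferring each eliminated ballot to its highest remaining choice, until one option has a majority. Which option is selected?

Round 1: Iris 10, Citadel 9, Kestrel 8, Lumen 8, Apollo 2. Apollo has the fewest and is eliminated.
Round 2: Iris 10, Kestrel 10, Citadel 9, Lumen 8. Lumen has the fewest and is eliminated.
Round 3: Iris 18, Kestrel 10, Citadel 9. Citadel has the fewest and is eliminated.
Round 4: Kestrel 19, Iris 18. Kestrel has a majority.

Kestrel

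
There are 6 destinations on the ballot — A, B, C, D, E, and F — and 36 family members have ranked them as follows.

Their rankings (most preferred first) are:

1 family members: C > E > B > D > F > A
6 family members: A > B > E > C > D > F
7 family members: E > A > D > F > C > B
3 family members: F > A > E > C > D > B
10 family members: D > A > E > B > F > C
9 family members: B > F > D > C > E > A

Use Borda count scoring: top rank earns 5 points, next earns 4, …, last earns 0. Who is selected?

Borda scores:
  A: 0 + 6·5 + 7·4 + 3·4 + 10·4 + 9·0 = 110
  B: 3 + 6·4 + 7·0 + 3·0 + 10·2 + 9·5 = 92
  C: 5 + 6·2 + 7·1 + 3·2 + 10·0 + 9·2 = 48
  D: 2 + 6·1 + 7·3 + 3·1 + 10·5 + 9·3 = 109
  E: 4 + 6·3 + 7·5 + 3·3 + 10·3 + 9·1 = 105
  F: 1 + 6·0 + 7·2 + 3·5 + 10·1 + 9·4 = 76
A has the highest total.

A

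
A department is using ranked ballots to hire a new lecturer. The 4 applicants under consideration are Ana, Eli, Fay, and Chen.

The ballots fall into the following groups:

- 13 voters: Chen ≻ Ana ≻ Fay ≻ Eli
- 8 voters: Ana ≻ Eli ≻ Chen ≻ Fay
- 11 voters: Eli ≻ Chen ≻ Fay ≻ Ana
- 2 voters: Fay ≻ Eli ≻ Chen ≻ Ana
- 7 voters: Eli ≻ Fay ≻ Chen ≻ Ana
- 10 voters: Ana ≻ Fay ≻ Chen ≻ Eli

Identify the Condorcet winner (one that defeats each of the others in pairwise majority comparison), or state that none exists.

Head-to-head results (51 voters total):
Ana vs Eli: Ana wins 31–20.
Ana vs Fay: Ana wins 31–20.
Ana vs Chen: Chen wins 33–18.
Eli vs Fay: Eli wins 26–25.
Eli vs Chen: Eli wins 28–23.
Fay vs Chen: Chen wins 32–19.
No candidate beats all others: Ana beats Eli beats Chen beats Ana, a majority cycle.

There is no Condorcet winner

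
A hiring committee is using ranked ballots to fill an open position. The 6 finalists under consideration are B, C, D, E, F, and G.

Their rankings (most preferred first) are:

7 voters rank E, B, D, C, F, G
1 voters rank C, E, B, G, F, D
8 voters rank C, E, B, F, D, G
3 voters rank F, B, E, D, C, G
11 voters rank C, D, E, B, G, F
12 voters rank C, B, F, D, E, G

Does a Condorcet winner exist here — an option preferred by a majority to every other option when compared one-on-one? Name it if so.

Head-to-head results (42 voters total):
B vs C: C wins 32–10.
B vs D: B wins 31–11.
B vs E: E wins 27–15.
B vs F: B wins 39–3.
B vs G: B wins 42–0.
C vs D: C wins 32–10.
C vs E: C wins 32–10.
C vs F: C wins 39–3.
C vs G: C wins 42–0.
D vs E: D wins 23–19.
D vs F: F wins 24–18.
D vs G: D wins 41–1.
E vs F: E wins 27–15.
E vs G: E wins 42–0.
F vs G: F wins 30–12.
C beats each rival — B (32–10), D (32–10), E (32–10), F (39–3), G (42–0) — so C is the Condorcet winner.

C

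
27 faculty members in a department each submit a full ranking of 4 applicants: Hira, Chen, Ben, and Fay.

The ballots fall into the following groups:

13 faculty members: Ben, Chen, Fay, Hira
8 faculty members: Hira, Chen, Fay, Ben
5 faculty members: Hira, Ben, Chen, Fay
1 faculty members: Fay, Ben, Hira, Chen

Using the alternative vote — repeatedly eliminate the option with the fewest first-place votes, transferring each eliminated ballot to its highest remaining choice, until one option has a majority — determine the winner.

Round 1: Hira 13, Ben 13, Fay 1, Chen 0. Chen has the fewest and is eliminated.
Round 2: Hira 13, Ben 13, Fay 1. Fay has the fewest and is eliminated.
Round 3: Ben 14, Hira 13. Ben has a majority.

Ben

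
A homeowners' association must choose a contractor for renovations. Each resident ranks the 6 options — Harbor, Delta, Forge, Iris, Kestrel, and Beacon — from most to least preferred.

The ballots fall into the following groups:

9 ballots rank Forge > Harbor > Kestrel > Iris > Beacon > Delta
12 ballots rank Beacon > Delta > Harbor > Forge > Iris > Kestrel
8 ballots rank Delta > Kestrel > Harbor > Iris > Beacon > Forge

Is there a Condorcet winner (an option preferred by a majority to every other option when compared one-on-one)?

No

Head-to-head results (29 voters total):
Harbor vs Delta: Delta wins 20–9.
Harbor vs Forge: Harbor wins 20–9.
Harbor vs Iris: Harbor wins 29–0.
Harbor vs Kestrel: Harbor wins 21–8.
Harbor vs Beacon: Harbor wins 17–12.
Delta vs Forge: Delta wins 20–9.
Delta vs Iris: Delta wins 20–9.
Delta vs Kestrel: Delta wins 20–9.
Delta vs Beacon: Beacon wins 21–8.
Forge vs Iris: Forge wins 21–8.
Forge vs Kestrel: Forge wins 21–8.
Forge vs Beacon: Beacon wins 20–9.
Iris vs Kestrel: Kestrel wins 17–12.
Iris vs Beacon: Iris wins 17–12.
Kestrel vs Beacon: Kestrel wins 17–12.
No candidate beats all others: Harbor beats Beacon beats Delta beats Harbor, a majority cycle.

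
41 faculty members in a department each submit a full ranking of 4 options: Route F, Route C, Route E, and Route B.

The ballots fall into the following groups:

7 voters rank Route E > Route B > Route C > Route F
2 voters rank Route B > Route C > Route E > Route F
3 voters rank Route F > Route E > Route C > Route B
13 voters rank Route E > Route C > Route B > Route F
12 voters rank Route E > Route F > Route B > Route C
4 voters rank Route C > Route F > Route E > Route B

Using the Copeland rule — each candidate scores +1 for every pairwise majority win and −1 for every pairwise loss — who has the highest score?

Route E

Pairwise results:
  Route F vs Route C: Route C wins 26–15.
  Route F vs Route E: Route E wins 34–7.
  Route F vs Route B: Route B wins 22–19.
  Route C vs Route E: Route E wins 35–6.
  Route C vs Route B: Route B wins 21–20.
  Route E vs Route B: Route E wins 39–2.
Copeland scores (wins − losses):
  Route F: 0 − 3 = -3
  Route C: 1 − 2 = -1
  Route E: 3 − 0 = 3
  Route B: 2 − 1 = 1
Route E has the best Copeland score.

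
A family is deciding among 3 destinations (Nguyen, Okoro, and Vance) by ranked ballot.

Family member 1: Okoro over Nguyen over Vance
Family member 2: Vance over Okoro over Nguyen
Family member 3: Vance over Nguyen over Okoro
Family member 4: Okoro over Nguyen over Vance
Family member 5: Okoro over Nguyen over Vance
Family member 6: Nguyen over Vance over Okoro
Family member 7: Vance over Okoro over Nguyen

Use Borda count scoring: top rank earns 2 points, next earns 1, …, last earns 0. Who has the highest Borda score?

Borda scores:
  Nguyen: 1 + 0 + 1 + 1 + 1 + 2 + 0 = 6
  Okoro: 2 + 1 + 0 + 2 + 2 + 0 + 1 = 8
  Vance: 0 + 2 + 2 + 0 + 0 + 1 + 2 = 7
Okoro has the highest total.

Okoro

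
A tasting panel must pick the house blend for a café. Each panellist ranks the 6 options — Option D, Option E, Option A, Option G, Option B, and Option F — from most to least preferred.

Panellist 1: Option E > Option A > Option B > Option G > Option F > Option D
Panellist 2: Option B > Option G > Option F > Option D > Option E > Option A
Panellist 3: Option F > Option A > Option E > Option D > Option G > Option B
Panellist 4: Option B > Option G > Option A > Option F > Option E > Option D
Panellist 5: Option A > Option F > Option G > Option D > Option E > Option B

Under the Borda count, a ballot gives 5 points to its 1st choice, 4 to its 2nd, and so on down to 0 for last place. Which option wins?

Borda scores:
  Option D: 0 + 2 + 2 + 0 + 2 = 6
  Option E: 5 + 1 + 3 + 1 + 1 = 11
  Option A: 4 + 0 + 4 + 3 + 5 = 16
  Option G: 2 + 4 + 1 + 4 + 3 = 14
  Option B: 3 + 5 + 0 + 5 + 0 = 13
  Option F: 1 + 3 + 5 + 2 + 4 = 15
Option A has the highest total.

Option A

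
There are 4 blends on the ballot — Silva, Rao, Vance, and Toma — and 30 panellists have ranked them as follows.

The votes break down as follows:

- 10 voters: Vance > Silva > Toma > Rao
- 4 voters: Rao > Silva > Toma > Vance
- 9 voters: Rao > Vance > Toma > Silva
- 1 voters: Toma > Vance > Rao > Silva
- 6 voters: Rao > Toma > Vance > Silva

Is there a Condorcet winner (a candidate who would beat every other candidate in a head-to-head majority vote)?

Yes

Head-to-head results (30 voters total):
Silva vs Rao: Rao wins 20–10.
Silva vs Vance: Vance wins 26–4.
Silva vs Toma: Toma wins 16–14.
Rao vs Vance: Rao wins 19–11.
Rao vs Toma: Rao wins 19–11.
Vance vs Toma: Vance wins 19–11.
Rao beats each rival — Silva (20–10), Vance (19–11), Toma (19–11) — so Rao is the Condorcet winner.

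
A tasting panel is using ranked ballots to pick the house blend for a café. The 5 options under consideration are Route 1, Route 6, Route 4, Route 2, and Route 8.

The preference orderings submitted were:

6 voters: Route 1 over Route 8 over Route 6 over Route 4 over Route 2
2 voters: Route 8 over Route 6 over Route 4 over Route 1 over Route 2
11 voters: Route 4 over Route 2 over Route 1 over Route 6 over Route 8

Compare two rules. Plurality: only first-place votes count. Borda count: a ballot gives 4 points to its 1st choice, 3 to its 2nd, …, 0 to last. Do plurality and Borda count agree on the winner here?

Plurality first-place counts: Route 1 6, Route 6 0, Route 4 11, Route 2 0, Route 8 2 → Route 4.
Borda totals: Route 1 48, Route 6 29, Route 4 54, Route 2 33, Route 8 26 → Route 4.
The two rules agree on Route 4.

Yes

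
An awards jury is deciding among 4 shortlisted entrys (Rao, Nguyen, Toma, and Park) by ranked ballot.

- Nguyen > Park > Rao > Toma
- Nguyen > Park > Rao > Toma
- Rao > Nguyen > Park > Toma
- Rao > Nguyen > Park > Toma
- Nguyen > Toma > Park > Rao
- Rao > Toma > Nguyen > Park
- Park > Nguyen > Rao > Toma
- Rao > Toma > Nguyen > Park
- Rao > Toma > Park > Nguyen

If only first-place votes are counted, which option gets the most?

Rao

First-place vote totals:
  Rao: 5
  Nguyen: 3
  Toma: 0
  Park: 1
Rao has the most first-place votes.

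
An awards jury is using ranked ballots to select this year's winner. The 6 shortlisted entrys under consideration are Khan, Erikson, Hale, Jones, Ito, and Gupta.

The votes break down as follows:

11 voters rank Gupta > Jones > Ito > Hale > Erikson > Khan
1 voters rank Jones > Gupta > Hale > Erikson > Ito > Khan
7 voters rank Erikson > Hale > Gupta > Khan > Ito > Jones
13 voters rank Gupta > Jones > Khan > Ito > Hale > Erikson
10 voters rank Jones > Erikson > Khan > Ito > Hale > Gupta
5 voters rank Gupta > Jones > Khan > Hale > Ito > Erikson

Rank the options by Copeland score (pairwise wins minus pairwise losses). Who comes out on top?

Gupta

Pairwise results:
  Khan vs Erikson: Erikson wins 29–18.
  Khan vs Hale: Khan wins 28–19.
  Khan vs Jones: Jones wins 40–7.
  Khan vs Ito: Khan wins 35–12.
  Khan vs Gupta: Gupta wins 37–10.
  Erikson vs Hale: Hale wins 30–17.
  Erikson vs Jones: Jones wins 40–7.
  Erikson vs Ito: Ito wins 29–18.
  Erikson vs Gupta: Gupta wins 30–17.
  Hale vs Jones: Jones wins 40–7.
  Hale vs Ito: Ito wins 34–13.
  Hale vs Gupta: Gupta wins 30–17.
  Jones vs Ito: Jones wins 40–7.
  Jones vs Gupta: Gupta wins 36–11.
  Ito vs Gupta: Gupta wins 37–10.
Copeland scores (wins − losses):
  Khan: 2 − 3 = -1
  Erikson: 1 − 4 = -3
  Hale: 1 − 4 = -3
  Jones: 4 − 1 = 3
  Ito: 2 − 3 = -1
  Gupta: 5 − 0 = 5
Gupta has the best Copeland score.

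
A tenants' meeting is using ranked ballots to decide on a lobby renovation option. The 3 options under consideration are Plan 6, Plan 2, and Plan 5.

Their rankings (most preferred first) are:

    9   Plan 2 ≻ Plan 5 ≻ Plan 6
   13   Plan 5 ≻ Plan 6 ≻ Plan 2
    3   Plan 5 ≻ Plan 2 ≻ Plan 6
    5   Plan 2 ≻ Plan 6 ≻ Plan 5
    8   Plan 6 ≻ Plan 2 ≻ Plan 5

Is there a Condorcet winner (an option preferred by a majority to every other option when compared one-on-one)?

Head-to-head results (38 voters total):
Plan 6 vs Plan 2: Plan 6 wins 21–17.
Plan 6 vs Plan 5: Plan 5 wins 25–13.
Plan 2 vs Plan 5: Plan 2 wins 22–16.
No candidate beats all others: Plan 6 beats Plan 2 beats Plan 5 beats Plan 6, a majority cycle.

No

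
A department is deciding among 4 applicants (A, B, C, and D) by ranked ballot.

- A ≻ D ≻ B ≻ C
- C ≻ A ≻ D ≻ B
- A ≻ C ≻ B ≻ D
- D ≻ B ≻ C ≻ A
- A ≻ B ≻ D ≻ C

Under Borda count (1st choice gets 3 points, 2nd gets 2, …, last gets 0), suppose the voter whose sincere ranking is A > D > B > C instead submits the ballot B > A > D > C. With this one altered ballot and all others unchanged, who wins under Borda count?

Borda totals with the altered ballot: A 10, B 8, C 6, D 6.
The winner is unchanged: still A.

A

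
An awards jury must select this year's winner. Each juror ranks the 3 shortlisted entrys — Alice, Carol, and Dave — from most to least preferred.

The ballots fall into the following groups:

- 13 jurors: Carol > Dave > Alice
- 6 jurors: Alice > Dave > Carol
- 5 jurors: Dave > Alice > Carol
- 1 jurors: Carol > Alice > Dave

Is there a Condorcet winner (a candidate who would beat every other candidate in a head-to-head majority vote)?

Yes

Head-to-head results (25 voters total):
Alice vs Carol: Carol wins 14–11.
Alice vs Dave: Dave wins 18–7.
Carol vs Dave: Carol wins 14–11.
Carol beats each rival — Alice (14–11), Dave (14–11) — so Carol is the Condorcet winner.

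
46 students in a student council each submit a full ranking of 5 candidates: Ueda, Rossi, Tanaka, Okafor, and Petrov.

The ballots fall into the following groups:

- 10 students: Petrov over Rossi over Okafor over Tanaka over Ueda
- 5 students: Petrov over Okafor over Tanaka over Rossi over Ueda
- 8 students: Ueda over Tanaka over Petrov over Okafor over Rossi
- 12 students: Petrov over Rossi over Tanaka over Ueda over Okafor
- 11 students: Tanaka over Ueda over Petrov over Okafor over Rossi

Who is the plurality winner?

Petrov

First-place vote totals:
  Ueda: 8
  Rossi: 0
  Tanaka: 11
  Okafor: 0
  Petrov: 27
Petrov has the most first-place votes.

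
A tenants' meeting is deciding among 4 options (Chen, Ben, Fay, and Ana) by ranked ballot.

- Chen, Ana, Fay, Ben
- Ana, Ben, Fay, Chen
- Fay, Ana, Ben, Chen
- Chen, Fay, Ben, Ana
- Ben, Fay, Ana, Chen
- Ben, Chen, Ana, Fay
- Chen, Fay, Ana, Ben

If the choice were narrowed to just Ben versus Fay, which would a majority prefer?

Fay

Ballots ranking Ben above Fay: 3.
Ballots ranking Fay above Ben: 4.
Fay wins the head-to-head, 4–3.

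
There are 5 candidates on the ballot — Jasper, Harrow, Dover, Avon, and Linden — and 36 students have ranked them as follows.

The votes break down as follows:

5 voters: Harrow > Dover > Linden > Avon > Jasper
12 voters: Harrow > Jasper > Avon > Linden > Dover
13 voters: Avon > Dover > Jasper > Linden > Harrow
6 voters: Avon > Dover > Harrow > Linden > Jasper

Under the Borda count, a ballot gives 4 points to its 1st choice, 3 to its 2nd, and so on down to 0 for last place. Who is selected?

Borda scores:
  Jasper: 5·0 + 12·3 + 13·2 + 6·0 = 62
  Harrow: 5·4 + 12·4 + 13·0 + 6·2 = 80
  Dover: 5·3 + 12·0 + 13·3 + 6·3 = 72
  Avon: 5·1 + 12·2 + 13·4 + 6·4 = 105
  Linden: 5·2 + 12·1 + 13·1 + 6·1 = 41
Avon has the highest total.

Avon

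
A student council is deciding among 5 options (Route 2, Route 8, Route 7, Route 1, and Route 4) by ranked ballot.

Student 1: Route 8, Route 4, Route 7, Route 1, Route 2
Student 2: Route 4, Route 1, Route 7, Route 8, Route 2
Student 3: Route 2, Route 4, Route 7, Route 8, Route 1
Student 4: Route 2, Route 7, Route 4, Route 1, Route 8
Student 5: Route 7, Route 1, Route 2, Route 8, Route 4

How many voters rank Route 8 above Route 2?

Ballots ranking Route 8 above Route 2: 2.
Ballots ranking Route 2 above Route 8: 3.
So 2 of 5 voters prefer Route 8 to Route 2.

2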